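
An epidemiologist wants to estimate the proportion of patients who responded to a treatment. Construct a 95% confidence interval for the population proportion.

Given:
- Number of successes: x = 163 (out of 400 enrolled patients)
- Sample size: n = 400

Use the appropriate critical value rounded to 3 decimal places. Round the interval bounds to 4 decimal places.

Sample proportion: p̂ = 163/400 = 0.407500

Check conditions for normal approximation:
  np̂ = 163 ≥ 10 ✓
  n(1-p̂) = 237 ≥ 10 ✓

The sample is large enough, so use a z-interval (normal approximation) for the proportion.

For 95% confidence, z* = 1.96 (from standard normal table)

Standard error: SE = √(p̂(1-p̂)/n) = √(0.407500×0.592500/400) = 0.02456846

Margin of error: E = z* × SE = 1.96 × 0.02456846 = 0.048154

Z-interval: p̂ ± E = 0.407500 ± 0.048154 = (0.359346, 0.455654)

Rounded to 4 decimal places:

(0.3593, 0.4557)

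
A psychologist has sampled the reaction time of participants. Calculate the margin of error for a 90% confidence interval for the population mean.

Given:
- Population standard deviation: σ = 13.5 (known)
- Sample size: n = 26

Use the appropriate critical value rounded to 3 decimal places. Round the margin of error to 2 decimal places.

The population standard deviation σ is known, so use the z-interval margin of error formula.

For 90% confidence, z* = 1.645 (from standard normal table)

Margin of error formula for z-interval: E = z* × σ/√n

E = 1.645 × 13.5/√26
  = 1.645 × 2.647568
  = 4.3552

Rounded to 2 decimal places:

4.36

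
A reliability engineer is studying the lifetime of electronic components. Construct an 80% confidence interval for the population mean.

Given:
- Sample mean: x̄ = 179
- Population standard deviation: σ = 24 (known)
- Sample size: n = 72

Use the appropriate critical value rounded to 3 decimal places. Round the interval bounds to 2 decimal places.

The population standard deviation σ is known, so use a z-interval (standard normal critical value).

For 80% confidence, z* = 1.282 (from standard normal table)

Standard error: SE = σ/√n = 24/√72 = 2.828427

Margin of error: E = z* × SE = 1.282 × 2.828427 = 3.6260

Z-interval: x̄ ± E = 179 ± 3.6260 = (175.3740, 182.6260)

Rounded to 2 decimal places:

(175.37, 182.63)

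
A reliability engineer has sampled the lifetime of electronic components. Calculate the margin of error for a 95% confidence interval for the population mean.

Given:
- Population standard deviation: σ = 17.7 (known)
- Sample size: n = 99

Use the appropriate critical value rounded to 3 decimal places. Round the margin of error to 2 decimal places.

The population standard deviation σ is known, so use the z-interval margin of error formula.

For 95% confidence, z* = 1.96 (from standard normal table)

Margin of error formula for z-interval: E = z* × σ/√n

E = 1.96 × 17.7/√99
  = 1.96 × 1.778917
  = 3.4867

Rounded to 2 decimal places:

3.49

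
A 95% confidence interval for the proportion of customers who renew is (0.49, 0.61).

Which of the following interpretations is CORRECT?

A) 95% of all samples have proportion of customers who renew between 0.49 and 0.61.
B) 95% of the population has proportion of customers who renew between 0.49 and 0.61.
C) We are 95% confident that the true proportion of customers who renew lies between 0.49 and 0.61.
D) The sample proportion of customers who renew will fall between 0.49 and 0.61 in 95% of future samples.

A confidence interval represents our confidence in the procedure, not a probability statement about the parameter.

Key concept: If we repeated this sampling process many times and computed a 95% CI each time, about 95% of those intervals would contain the true population parameter.

For this specific interval (0.49, 0.61):
- Midpoint (point estimate): 0.55
- Margin of error: 0.06

The correct interpretation is the one stating confidence that the true parameter lies in the interval — option C.

C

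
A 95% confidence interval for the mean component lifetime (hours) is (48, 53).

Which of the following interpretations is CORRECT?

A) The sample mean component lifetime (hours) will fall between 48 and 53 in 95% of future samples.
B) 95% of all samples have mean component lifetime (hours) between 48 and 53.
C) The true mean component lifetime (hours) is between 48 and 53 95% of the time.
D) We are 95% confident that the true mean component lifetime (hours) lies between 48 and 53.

A confidence interval represents our confidence in the procedure, not a probability statement about the parameter.

Key concept: If we repeated this sampling process many times and computed a 95% CI each time, about 95% of those intervals would contain the true population parameter.

For this specific interval (48, 53):
- Midpoint (point estimate): 50.5
- Margin of error: 2.5

The correct interpretation is the one stating confidence that the true parameter lies in the interval — option D.

D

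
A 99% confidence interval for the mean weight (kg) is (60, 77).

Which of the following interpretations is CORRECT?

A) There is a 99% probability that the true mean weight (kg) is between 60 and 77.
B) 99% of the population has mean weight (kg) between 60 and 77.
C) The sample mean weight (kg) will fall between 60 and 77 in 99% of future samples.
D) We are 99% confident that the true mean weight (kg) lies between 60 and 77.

A confidence interval represents our confidence in the procedure, not a probability statement about the parameter.

Key concept: If we repeated this sampling process many times and computed a 99% CI each time, about 99% of those intervals would contain the true population parameter.

For this specific interval (60, 77):
- Midpoint (point estimate): 68.5
- Margin of error: 8.5

The correct interpretation is the one stating confidence that the true parameter lies in the interval — option D.

D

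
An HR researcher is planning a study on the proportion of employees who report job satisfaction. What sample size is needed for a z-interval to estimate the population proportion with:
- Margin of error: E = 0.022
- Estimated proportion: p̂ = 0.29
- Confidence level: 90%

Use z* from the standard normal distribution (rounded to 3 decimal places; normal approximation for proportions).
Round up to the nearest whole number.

Using z* for proportion z-interval (normal approximation).

For 90% confidence, z* = 1.645 (from standard normal table)

Sample size formula for proportion z-interval: n = z*²p̂(1-p̂)/E²

n = 1.645² × 0.29 × 0.71 / 0.022²
  = 2.706025 × 0.2059 / 0.000484
  = 1151.1788

Round up to the nearest whole number: n = 1152

1152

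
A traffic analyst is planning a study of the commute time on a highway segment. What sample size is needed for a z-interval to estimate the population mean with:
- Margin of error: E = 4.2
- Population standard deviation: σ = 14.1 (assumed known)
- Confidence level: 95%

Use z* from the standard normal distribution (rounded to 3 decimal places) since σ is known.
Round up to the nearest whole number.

Using z* since population σ is known (z-interval formula).

For 95% confidence, z* = 1.96 (from standard normal table)

Sample size formula for z-interval: n = (z*σ/E)²

n = (1.96 × 14.1 / 4.2)²
  = (6.580000)²
  = 43.2964

Round up to the nearest whole number: n = 44

44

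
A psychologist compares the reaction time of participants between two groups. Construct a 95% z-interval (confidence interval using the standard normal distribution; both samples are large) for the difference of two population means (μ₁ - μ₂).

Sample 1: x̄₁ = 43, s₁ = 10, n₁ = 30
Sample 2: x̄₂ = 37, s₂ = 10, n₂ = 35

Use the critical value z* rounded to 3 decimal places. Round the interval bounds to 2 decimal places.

Both samples are large (n₁ = 30 ≥ 30, n₂ = 35 ≥ 30), so a z-interval for the difference of means applies.

Point estimate: x̄₁ - x̄₂ = 43 - 37 = 6

Standard error: SE = √(s₁²/n₁ + s₂²/n₂)
= √(10²/30 + 10²/35)
= √(3.333333 + 2.857143)
= 2.488067

For 95% confidence, z* = 1.96 (from standard normal table)
Margin of error: E = z* × SE = 1.96 × 2.488067 = 4.8766

Z-interval: (x̄₁ - x̄₂) ± E = 6 ± 4.8766 = (1.1234, 10.8766)

Rounded to 2 decimal places:

(1.12, 10.88)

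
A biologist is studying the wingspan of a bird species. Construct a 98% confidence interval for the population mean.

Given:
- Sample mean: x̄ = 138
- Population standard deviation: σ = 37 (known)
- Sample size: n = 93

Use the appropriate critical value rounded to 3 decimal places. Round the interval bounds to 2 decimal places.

The population standard deviation σ is known, so use a z-interval (standard normal critical value).

For 98% confidence, z* = 2.326 (from standard normal table)

Standard error: SE = σ/√n = 37/√93 = 3.836721

Margin of error: E = z* × SE = 2.326 × 3.836721 = 8.9242

Z-interval: x̄ ± E = 138 ± 8.9242 = (129.0758, 146.9242)

Rounded to 2 decimal places:

(129.08, 146.92)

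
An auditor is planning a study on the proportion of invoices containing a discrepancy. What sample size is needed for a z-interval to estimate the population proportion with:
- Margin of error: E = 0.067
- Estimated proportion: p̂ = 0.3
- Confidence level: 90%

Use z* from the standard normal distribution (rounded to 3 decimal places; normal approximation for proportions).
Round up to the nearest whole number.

Using z* for proportion z-interval (normal approximation).

For 90% confidence, z* = 1.645 (from standard normal table)

Sample size formula for proportion z-interval: n = z*²p̂(1-p̂)/E²

n = 1.645² × 0.3 × 0.7 / 0.067²
  = 2.706025 × 0.21 / 0.004489
  = 126.5906

Round up to the nearest whole number: n = 127

127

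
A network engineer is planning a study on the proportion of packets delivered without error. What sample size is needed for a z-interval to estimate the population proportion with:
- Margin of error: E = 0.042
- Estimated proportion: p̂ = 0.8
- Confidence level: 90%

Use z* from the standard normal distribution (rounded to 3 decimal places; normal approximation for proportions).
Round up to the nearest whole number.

Using z* for proportion z-interval (normal approximation).

For 90% confidence, z* = 1.645 (from standard normal table)

Sample size formula for proportion z-interval: n = z*²p̂(1-p̂)/E²

n = 1.645² × 0.8 × 0.2 / 0.042²
  = 2.706025 × 0.16 / 0.001764
  = 245.4444

Round up to the nearest whole number: n = 246

246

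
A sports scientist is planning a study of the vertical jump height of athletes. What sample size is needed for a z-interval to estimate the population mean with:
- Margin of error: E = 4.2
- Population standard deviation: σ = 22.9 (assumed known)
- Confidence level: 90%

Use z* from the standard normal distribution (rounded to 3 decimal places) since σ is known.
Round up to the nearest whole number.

Using z* since population σ is known (z-interval formula).

For 90% confidence, z* = 1.645 (from standard normal table)

Sample size formula for z-interval: n = (z*σ/E)²

n = (1.645 × 22.9 / 4.2)²
  = (8.969167)²
  = 80.4460

Round up to the nearest whole number: n = 81

81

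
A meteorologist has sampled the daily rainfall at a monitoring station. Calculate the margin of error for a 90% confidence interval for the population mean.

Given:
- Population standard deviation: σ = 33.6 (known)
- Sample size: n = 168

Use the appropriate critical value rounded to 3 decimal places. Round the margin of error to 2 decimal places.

The population standard deviation σ is known, so use the z-interval margin of error formula.

For 90% confidence, z* = 1.645 (from standard normal table)

Margin of error formula for z-interval: E = z* × σ/√n

E = 1.645 × 33.6/√168
  = 1.645 × 2.592296
  = 4.2643

Rounded to 2 decimal places:

4.26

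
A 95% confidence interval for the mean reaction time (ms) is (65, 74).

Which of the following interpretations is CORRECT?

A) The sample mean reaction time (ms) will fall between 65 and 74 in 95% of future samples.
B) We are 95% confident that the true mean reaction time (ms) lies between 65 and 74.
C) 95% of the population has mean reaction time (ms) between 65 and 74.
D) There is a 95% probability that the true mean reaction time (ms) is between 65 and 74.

A confidence interval represents our confidence in the procedure, not a probability statement about the parameter.

Key concept: If we repeated this sampling process many times and computed a 95% CI each time, about 95% of those intervals would contain the true population parameter.

For this specific interval (65, 74):
- Midpoint (point estimate): 69.5
- Margin of error: 4.5

The correct interpretation is the one stating confidence that the true parameter lies in the interval — option B.

B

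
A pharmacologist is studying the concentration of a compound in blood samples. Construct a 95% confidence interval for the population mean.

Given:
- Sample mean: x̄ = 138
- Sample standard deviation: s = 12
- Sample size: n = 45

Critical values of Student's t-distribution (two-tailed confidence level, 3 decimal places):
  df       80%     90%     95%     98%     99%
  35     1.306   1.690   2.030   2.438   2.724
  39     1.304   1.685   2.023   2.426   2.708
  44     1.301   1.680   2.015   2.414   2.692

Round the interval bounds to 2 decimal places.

The population standard deviation σ is unknown (only the sample standard deviation s is given), so use a t-interval with df = n - 1 = 45 - 1 = 44.

For 95% confidence with df = 44, t* = 2.015 (from t-table)

Standard error: SE = s/√n = 12/√45 = 1.788854

Margin of error: E = t* × SE = 2.015 × 1.788854 = 3.6045

T-interval: x̄ ± E = 138 ± 3.6045 = (134.3955, 141.6045)

Rounded to 2 decimal places:

(134.40, 141.60)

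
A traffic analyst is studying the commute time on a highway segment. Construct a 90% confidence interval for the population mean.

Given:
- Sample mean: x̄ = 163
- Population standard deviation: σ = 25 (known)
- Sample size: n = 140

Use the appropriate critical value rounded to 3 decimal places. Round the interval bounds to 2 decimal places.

The population standard deviation σ is known, so use a z-interval (standard normal critical value).

For 90% confidence, z* = 1.645 (from standard normal table)

Standard error: SE = σ/√n = 25/√140 = 2.112886

Margin of error: E = z* × SE = 1.645 × 2.112886 = 3.4757

Z-interval: x̄ ± E = 163 ± 3.4757 = (159.5243, 166.4757)

Rounded to 2 decimal places:

(159.52, 166.48)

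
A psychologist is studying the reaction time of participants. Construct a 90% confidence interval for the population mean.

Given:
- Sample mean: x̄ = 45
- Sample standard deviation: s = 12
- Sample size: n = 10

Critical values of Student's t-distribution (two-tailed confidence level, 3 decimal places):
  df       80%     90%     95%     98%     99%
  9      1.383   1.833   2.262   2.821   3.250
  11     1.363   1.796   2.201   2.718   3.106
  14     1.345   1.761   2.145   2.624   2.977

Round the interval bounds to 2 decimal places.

The population standard deviation σ is unknown (only the sample standard deviation s is given), so use a t-interval with df = n - 1 = 10 - 1 = 9.

For 90% confidence with df = 9, t* = 1.833 (from t-table)

Standard error: SE = s/√n = 12/√10 = 3.794733

Margin of error: E = t* × SE = 1.833 × 3.794733 = 6.9557

T-interval: x̄ ± E = 45 ± 6.9557 = (38.0443, 51.9557)

Rounded to 2 decimal places:

(38.04, 51.96)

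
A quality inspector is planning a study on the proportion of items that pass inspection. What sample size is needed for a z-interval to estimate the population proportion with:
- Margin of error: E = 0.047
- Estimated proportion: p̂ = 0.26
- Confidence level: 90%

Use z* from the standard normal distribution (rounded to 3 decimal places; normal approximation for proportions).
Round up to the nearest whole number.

Using z* for proportion z-interval (normal approximation).

For 90% confidence, z* = 1.645 (from standard normal table)

Sample size formula for proportion z-interval: n = z*²p̂(1-p̂)/E²

n = 1.645² × 0.26 × 0.74 / 0.047²
  = 2.706025 × 0.1924 / 0.002209
  = 235.6900

Round up to the nearest whole number: n = 236

236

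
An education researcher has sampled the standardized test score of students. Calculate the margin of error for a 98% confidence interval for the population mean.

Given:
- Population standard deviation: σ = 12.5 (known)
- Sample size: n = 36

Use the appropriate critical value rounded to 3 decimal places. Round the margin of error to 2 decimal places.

The population standard deviation σ is known, so use the z-interval margin of error formula.

For 98% confidence, z* = 2.326 (from standard normal table)

Margin of error formula for z-interval: E = z* × σ/√n

E = 2.326 × 12.5/√36
  = 2.326 × 2.083333
  = 4.8458

Rounded to 2 decimal places:

4.85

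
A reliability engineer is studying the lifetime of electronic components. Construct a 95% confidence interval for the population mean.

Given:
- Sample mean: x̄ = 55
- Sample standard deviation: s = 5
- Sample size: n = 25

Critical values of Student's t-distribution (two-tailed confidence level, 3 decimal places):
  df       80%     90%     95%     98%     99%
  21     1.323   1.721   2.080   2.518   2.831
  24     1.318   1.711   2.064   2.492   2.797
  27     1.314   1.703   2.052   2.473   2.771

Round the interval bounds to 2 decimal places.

The population standard deviation σ is unknown (only the sample standard deviation s is given), so use a t-interval with df = n - 1 = 25 - 1 = 24.

For 95% confidence with df = 24, t* = 2.064 (from t-table)

Standard error: SE = s/√n = 5/√25 = 1.000000

Margin of error: E = t* × SE = 2.064 × 1.000000 = 2.0640

T-interval: x̄ ± E = 55 ± 2.0640 = (52.9360, 57.0640)

Rounded to 2 decimal places:

(52.94, 57.06)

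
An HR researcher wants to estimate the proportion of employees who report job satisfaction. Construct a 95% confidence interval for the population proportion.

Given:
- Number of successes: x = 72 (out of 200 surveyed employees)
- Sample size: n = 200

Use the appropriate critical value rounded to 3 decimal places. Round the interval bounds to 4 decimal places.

Sample proportion: p̂ = 72/200 = 0.360000

Check conditions for normal approximation:
  np̂ = 72 ≥ 10 ✓
  n(1-p̂) = 128 ≥ 10 ✓

The sample is large enough, so use a z-interval (normal approximation) for the proportion.

For 95% confidence, z* = 1.96 (from standard normal table)

Standard error: SE = √(p̂(1-p̂)/n) = √(0.360000×0.640000/200) = 0.03394113

Margin of error: E = z* × SE = 1.96 × 0.03394113 = 0.066525

Z-interval: p̂ ± E = 0.360000 ± 0.066525 = (0.293475, 0.426525)

Rounded to 4 decimal places:

(0.2935, 0.4265)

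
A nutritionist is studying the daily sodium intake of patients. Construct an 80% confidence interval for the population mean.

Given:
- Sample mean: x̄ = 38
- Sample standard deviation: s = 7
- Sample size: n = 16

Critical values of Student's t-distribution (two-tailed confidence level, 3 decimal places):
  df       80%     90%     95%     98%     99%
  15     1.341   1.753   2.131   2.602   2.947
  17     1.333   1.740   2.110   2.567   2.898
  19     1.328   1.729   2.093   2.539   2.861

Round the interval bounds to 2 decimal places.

The population standard deviation σ is unknown (only the sample standard deviation s is given), so use a t-interval with df = n - 1 = 16 - 1 = 15.

For 80% confidence with df = 15, t* = 1.341 (from t-table)

Standard error: SE = s/√n = 7/√16 = 1.750000

Margin of error: E = t* × SE = 1.341 × 1.750000 = 2.3468

T-interval: x̄ ± E = 38 ± 2.3468 = (35.6532, 40.3468)

Rounded to 2 decimal places:

(35.65, 40.35)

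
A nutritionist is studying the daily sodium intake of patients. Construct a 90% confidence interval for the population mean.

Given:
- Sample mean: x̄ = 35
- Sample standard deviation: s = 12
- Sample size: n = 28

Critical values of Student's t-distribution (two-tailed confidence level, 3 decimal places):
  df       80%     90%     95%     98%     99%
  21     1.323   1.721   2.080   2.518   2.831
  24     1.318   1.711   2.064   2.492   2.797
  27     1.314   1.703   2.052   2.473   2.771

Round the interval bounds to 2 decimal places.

The population standard deviation σ is unknown (only the sample standard deviation s is given), so use a t-interval with df = n - 1 = 28 - 1 = 27.

For 90% confidence with df = 27, t* = 1.703 (from t-table)

Standard error: SE = s/√n = 12/√28 = 2.267787

Margin of error: E = t* × SE = 1.703 × 2.267787 = 3.8620

T-interval: x̄ ± E = 35 ± 3.8620 = (31.1380, 38.8620)

Rounded to 2 decimal places:

(31.14, 38.86)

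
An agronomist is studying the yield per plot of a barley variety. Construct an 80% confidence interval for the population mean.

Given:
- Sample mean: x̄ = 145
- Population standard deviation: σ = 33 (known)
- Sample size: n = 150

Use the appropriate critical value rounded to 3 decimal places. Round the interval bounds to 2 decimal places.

The population standard deviation σ is known, so use a z-interval (standard normal critical value).

For 80% confidence, z* = 1.282 (from standard normal table)

Standard error: SE = σ/√n = 33/√150 = 2.694439

Margin of error: E = z* × SE = 1.282 × 2.694439 = 3.4543

Z-interval: x̄ ± E = 145 ± 3.4543 = (141.5457, 148.4543)

Rounded to 2 decimal places:

(141.55, 148.45)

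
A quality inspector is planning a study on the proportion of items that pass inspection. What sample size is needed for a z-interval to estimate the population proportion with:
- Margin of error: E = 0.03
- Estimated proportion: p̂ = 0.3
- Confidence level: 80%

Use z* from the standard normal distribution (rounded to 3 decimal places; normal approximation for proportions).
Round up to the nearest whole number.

Using z* for proportion z-interval (normal approximation).

For 80% confidence, z* = 1.282 (from standard normal table)

Sample size formula for proportion z-interval: n = z*²p̂(1-p̂)/E²

n = 1.282² × 0.3 × 0.7 / 0.03²
  = 1.643524 × 0.21 / 0.0009
  = 383.4889

Round up to the nearest whole number: n = 384

384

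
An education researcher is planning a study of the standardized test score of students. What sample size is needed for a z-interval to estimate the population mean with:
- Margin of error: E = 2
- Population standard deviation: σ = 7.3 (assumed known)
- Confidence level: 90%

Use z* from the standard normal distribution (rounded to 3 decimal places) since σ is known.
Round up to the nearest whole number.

Using z* since population σ is known (z-interval formula).

For 90% confidence, z* = 1.645 (from standard normal table)

Sample size formula for z-interval: n = (z*σ/E)²

n = (1.645 × 7.3 / 2)²
  = (6.004250)²
  = 36.0510

Round up to the nearest whole number: n = 37

37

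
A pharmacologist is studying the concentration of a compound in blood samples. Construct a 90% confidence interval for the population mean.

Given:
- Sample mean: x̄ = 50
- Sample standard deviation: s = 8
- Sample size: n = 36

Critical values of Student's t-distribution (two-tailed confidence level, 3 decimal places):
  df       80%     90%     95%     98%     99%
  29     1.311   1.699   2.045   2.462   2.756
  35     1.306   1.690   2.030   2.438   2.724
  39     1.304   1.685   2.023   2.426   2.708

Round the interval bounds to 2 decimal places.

The population standard deviation σ is unknown (only the sample standard deviation s is given), so use a t-interval with df = n - 1 = 36 - 1 = 35.

For 90% confidence with df = 35, t* = 1.690 (from t-table)

Standard error: SE = s/√n = 8/√36 = 1.333333

Margin of error: E = t* × SE = 1.690 × 1.333333 = 2.2533

T-interval: x̄ ± E = 50 ± 2.2533 = (47.7467, 52.2533)

Rounded to 2 decimal places:

(47.75, 52.25)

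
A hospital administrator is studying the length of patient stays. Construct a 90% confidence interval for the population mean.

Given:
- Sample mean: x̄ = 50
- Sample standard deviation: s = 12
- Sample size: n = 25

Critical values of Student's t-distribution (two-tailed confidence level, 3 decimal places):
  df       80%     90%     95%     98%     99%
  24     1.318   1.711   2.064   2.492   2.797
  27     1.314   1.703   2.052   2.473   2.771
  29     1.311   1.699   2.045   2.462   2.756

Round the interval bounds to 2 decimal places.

The population standard deviation σ is unknown (only the sample standard deviation s is given), so use a t-interval with df = n - 1 = 25 - 1 = 24.

For 90% confidence with df = 24, t* = 1.711 (from t-table)

Standard error: SE = s/√n = 12/√25 = 2.400000

Margin of error: E = t* × SE = 1.711 × 2.400000 = 4.1064

T-interval: x̄ ± E = 50 ± 4.1064 = (45.8936, 54.1064)

Rounded to 2 decimal places:

(45.89, 54.11)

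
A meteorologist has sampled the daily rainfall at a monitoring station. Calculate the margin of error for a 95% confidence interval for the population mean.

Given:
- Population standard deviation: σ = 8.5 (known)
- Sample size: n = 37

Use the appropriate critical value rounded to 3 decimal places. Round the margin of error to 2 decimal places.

The population standard deviation σ is known, so use the z-interval margin of error formula.

For 95% confidence, z* = 1.96 (from standard normal table)

Margin of error formula for z-interval: E = z* × σ/√n

E = 1.96 × 8.5/√37
  = 1.96 × 1.397391
  = 2.7389

Rounded to 2 decimal places:

2.74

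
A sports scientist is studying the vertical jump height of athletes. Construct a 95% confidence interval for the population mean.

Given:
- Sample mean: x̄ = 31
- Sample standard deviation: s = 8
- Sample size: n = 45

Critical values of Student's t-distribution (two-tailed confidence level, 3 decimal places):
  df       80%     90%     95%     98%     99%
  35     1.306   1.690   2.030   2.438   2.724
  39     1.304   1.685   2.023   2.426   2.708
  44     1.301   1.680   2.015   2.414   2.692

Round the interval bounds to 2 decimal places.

The population standard deviation σ is unknown (only the sample standard deviation s is given), so use a t-interval with df = n - 1 = 45 - 1 = 44.

For 95% confidence with df = 44, t* = 2.015 (from t-table)

Standard error: SE = s/√n = 8/√45 = 1.192570

Margin of error: E = t* × SE = 2.015 × 1.192570 = 2.4030

T-interval: x̄ ± E = 31 ± 2.4030 = (28.5970, 33.4030)

Rounded to 2 decimal places:

(28.60, 33.40)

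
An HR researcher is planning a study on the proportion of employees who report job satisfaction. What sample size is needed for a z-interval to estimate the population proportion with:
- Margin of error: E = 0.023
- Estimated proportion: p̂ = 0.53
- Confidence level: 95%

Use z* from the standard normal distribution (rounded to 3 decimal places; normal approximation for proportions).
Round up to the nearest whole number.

Using z* for proportion z-interval (normal approximation).

For 95% confidence, z* = 1.96 (from standard normal table)

Sample size formula for proportion z-interval: n = z*²p̂(1-p̂)/E²

n = 1.96² × 0.53 × 0.47 / 0.023²
  = 3.8416 × 0.2491 / 0.000529
  = 1808.9651

Round up to the nearest whole number: n = 1809

1809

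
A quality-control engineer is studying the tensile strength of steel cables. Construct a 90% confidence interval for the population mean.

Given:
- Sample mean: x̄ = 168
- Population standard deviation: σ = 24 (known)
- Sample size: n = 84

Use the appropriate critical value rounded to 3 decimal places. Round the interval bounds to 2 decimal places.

The population standard deviation σ is known, so use a z-interval (standard normal critical value).

For 90% confidence, z* = 1.645 (from standard normal table)

Standard error: SE = σ/√n = 24/√84 = 2.618615

Margin of error: E = z* × SE = 1.645 × 2.618615 = 4.3076

Z-interval: x̄ ± E = 168 ± 4.3076 = (163.6924, 172.3076)

Rounded to 2 decimal places:

(163.69, 172.31)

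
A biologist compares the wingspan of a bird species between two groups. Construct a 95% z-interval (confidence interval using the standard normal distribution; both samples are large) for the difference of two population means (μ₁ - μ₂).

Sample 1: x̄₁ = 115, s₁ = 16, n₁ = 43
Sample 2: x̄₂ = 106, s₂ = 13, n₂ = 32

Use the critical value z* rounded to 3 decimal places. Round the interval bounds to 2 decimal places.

Both samples are large (n₁ = 43 ≥ 30, n₂ = 32 ≥ 30), so a z-interval for the difference of means applies.

Point estimate: x̄₁ - x̄₂ = 115 - 106 = 9

Standard error: SE = √(s₁²/n₁ + s₂²/n₂)
= √(16²/43 + 13²/32)
= √(5.953488 + 5.281250)
= 3.351826

For 95% confidence, z* = 1.96 (from standard normal table)
Margin of error: E = z* × SE = 1.96 × 3.351826 = 6.5696

Z-interval: (x̄₁ - x̄₂) ± E = 9 ± 6.5696 = (2.4304, 15.5696)

Rounded to 2 decimal places:

(2.43, 15.57)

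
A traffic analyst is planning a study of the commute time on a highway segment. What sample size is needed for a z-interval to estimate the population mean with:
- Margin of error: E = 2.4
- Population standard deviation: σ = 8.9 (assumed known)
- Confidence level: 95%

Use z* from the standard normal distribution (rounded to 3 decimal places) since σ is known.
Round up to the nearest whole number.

Using z* since population σ is known (z-interval formula).

For 95% confidence, z* = 1.96 (from standard normal table)

Sample size formula for z-interval: n = (z*σ/E)²

n = (1.96 × 8.9 / 2.4)²
  = (7.268333)²
  = 52.8287

Round up to the nearest whole number: n = 53

53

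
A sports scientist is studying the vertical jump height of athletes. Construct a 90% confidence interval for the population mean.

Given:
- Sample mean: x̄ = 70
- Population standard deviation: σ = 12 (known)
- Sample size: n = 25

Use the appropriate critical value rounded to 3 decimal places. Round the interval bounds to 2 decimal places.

The population standard deviation σ is known, so use a z-interval (standard normal critical value).

For 90% confidence, z* = 1.645 (from standard normal table)

Standard error: SE = σ/√n = 12/√25 = 2.400000

Margin of error: E = z* × SE = 1.645 × 2.400000 = 3.9480

Z-interval: x̄ ± E = 70 ± 3.9480 = (66.0520, 73.9480)

Rounded to 2 decimal places:

(66.05, 73.95)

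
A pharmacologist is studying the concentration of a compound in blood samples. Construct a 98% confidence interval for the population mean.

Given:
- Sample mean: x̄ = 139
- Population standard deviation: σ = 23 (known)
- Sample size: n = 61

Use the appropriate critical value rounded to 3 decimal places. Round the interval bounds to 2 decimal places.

The population standard deviation σ is known, so use a z-interval (standard normal critical value).

For 98% confidence, z* = 2.326 (from standard normal table)

Standard error: SE = σ/√n = 23/√61 = 2.944848

Margin of error: E = z* × SE = 2.326 × 2.944848 = 6.8497

Z-interval: x̄ ± E = 139 ± 6.8497 = (132.1503, 145.8497)

Rounded to 2 decimal places:

(132.15, 145.85)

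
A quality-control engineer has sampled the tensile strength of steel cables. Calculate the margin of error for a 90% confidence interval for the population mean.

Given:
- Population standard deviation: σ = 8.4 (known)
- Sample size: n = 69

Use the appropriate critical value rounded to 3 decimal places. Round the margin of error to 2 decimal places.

The population standard deviation σ is known, so use the z-interval margin of error formula.

For 90% confidence, z* = 1.645 (from standard normal table)

Margin of error formula for z-interval: E = z* × σ/√n

E = 1.645 × 8.4/√69
  = 1.645 × 1.011241
  = 1.6635

Rounded to 2 decimal places:

1.66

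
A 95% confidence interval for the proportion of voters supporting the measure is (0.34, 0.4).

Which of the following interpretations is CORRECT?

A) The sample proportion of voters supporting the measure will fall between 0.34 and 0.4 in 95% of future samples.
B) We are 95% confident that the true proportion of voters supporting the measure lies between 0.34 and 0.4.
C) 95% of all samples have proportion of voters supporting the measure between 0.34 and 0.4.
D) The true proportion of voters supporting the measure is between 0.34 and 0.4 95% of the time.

A confidence interval represents our confidence in the procedure, not a probability statement about the parameter.

Key concept: If we repeated this sampling process many times and computed a 95% CI each time, about 95% of those intervals would contain the true population parameter.

For this specific interval (0.34, 0.4):
- Midpoint (point estimate): 0.37
- Margin of error: 0.03

The correct interpretation is the one stating confidence that the true parameter lies in the interval — option B.

B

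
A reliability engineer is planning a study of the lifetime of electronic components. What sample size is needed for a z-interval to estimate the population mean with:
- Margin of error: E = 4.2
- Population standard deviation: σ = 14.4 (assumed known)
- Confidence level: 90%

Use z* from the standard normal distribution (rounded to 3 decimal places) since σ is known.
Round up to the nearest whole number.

Using z* since population σ is known (z-interval formula).

For 90% confidence, z* = 1.645 (from standard normal table)

Sample size formula for z-interval: n = (z*σ/E)²

n = (1.645 × 14.4 / 4.2)²
  = (5.640000)²
  = 31.8096

Round up to the nearest whole number: n = 32

32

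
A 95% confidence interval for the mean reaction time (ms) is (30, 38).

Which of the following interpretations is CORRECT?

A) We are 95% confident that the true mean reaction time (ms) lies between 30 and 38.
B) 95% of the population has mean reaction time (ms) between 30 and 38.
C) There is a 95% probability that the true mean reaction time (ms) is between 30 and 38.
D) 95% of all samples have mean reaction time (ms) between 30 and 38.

A confidence interval represents our confidence in the procedure, not a probability statement about the parameter.

Key concept: If we repeated this sampling process many times and computed a 95% CI each time, about 95% of those intervals would contain the true population parameter.

For this specific interval (30, 38):
- Midpoint (point estimate): 34
- Margin of error: 4

The correct interpretation is the one stating confidence that the true parameter lies in the interval — option A.

A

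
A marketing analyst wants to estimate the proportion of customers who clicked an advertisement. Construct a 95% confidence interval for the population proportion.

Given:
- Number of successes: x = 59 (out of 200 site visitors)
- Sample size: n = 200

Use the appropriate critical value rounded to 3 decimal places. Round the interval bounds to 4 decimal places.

Sample proportion: p̂ = 59/200 = 0.295000

Check conditions for normal approximation:
  np̂ = 59 ≥ 10 ✓
  n(1-p̂) = 141 ≥ 10 ✓

The sample is large enough, so use a z-interval (normal approximation) for the proportion.

For 95% confidence, z* = 1.96 (from standard normal table)

Standard error: SE = √(p̂(1-p̂)/n) = √(0.295000×0.705000/200) = 0.03224709

Margin of error: E = z* × SE = 1.96 × 0.03224709 = 0.063204

Z-interval: p̂ ± E = 0.295000 ± 0.063204 = (0.231796, 0.358204)

Rounded to 4 decimal places:

(0.2318, 0.3582)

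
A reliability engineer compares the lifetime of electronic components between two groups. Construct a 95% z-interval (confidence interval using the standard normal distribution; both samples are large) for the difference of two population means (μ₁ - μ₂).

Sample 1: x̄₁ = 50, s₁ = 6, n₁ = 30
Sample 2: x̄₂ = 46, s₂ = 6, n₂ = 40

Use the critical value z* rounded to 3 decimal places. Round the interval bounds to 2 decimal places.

Both samples are large (n₁ = 30 ≥ 30, n₂ = 40 ≥ 30), so a z-interval for the difference of means applies.

Point estimate: x̄₁ - x̄₂ = 50 - 46 = 4

Standard error: SE = √(s₁²/n₁ + s₂²/n₂)
= √(6²/30 + 6²/40)
= √(1.200000 + 0.900000)
= 1.449138

For 95% confidence, z* = 1.96 (from standard normal table)
Margin of error: E = z* × SE = 1.96 × 1.449138 = 2.8403

Z-interval: (x̄₁ - x̄₂) ± E = 4 ± 2.8403 = (1.1597, 6.8403)

Rounded to 2 decimal places:

(1.16, 6.84)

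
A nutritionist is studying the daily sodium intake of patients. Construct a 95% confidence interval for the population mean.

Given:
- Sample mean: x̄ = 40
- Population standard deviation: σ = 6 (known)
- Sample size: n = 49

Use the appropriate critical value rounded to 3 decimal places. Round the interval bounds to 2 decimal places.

The population standard deviation σ is known, so use a z-interval (standard normal critical value).

For 95% confidence, z* = 1.96 (from standard normal table)

Standard error: SE = σ/√n = 6/√49 = 0.857143

Margin of error: E = z* × SE = 1.96 × 0.857143 = 1.6800

Z-interval: x̄ ± E = 40 ± 1.6800 = (38.3200, 41.6800)

Rounded to 2 decimal places:

(38.32, 41.68)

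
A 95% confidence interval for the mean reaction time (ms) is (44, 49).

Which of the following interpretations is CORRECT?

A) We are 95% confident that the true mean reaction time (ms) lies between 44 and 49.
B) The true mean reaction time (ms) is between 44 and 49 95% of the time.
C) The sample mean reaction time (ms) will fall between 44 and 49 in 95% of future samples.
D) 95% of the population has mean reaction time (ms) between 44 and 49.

A confidence interval represents our confidence in the procedure, not a probability statement about the parameter.

Key concept: If we repeated this sampling process many times and computed a 95% CI each time, about 95% of those intervals would contain the true population parameter.

For this specific interval (44, 49):
- Midpoint (point estimate): 46.5
- Margin of error: 2.5

The correct interpretation is the one stating confidence that the true parameter lies in the interval — option A.

A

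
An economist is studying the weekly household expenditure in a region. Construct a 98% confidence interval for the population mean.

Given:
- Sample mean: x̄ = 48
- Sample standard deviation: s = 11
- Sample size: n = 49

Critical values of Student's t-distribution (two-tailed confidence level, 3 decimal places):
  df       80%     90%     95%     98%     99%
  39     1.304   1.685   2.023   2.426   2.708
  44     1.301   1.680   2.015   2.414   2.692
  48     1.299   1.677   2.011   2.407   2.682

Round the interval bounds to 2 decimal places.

The population standard deviation σ is unknown (only the sample standard deviation s is given), so use a t-interval with df = n - 1 = 49 - 1 = 48.

For 98% confidence with df = 48, t* = 2.407 (from t-table)

Standard error: SE = s/√n = 11/√49 = 1.571429

Margin of error: E = t* × SE = 2.407 × 1.571429 = 3.7824

T-interval: x̄ ± E = 48 ± 3.7824 = (44.2176, 51.7824)

Rounded to 2 decimal places:

(44.22, 51.78)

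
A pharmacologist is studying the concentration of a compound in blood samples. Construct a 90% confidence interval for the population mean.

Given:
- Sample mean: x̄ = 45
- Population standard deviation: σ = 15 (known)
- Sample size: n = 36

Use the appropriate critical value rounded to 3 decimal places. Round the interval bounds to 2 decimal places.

The population standard deviation σ is known, so use a z-interval (standard normal critical value).

For 90% confidence, z* = 1.645 (from standard normal table)

Standard error: SE = σ/√n = 15/√36 = 2.500000

Margin of error: E = z* × SE = 1.645 × 2.500000 = 4.1125

Z-interval: x̄ ± E = 45 ± 4.1125 = (40.8875, 49.1125)

Rounded to 2 decimal places:

(40.89, 49.11)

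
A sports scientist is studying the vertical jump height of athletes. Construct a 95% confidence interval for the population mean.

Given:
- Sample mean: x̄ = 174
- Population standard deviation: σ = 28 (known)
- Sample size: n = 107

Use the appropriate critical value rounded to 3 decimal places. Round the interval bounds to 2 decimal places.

The population standard deviation σ is known, so use a z-interval (standard normal critical value).

For 95% confidence, z* = 1.96 (from standard normal table)

Standard error: SE = σ/√n = 28/√107 = 2.706862

Margin of error: E = z* × SE = 1.96 × 2.706862 = 5.3054

Z-interval: x̄ ± E = 174 ± 5.3054 = (168.6946, 179.3054)

Rounded to 2 decimal places:

(168.69, 179.31)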